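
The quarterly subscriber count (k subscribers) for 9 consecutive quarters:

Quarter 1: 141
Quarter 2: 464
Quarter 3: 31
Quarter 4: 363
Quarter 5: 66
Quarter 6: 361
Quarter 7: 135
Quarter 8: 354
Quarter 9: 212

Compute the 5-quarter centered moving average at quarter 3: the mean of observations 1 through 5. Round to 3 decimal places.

Sum of periods 1–5: 141 + 464 + 31 + 363 + 66 = 1065
Divide by 5: 1065 / 5 = 213.000

213.000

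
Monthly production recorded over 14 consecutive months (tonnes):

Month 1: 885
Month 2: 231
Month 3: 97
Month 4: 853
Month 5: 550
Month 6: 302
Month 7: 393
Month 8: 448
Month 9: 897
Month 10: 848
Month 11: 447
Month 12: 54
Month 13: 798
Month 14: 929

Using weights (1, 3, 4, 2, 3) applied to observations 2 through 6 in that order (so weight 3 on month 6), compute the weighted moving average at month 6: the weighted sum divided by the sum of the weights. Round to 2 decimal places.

Weighted sum: 1·231 + 3·97 + 4·853 + 2·550 + 3·302 = 231 + 291 + 3412 + 1100 + 906 = 5940
Weight total: 1 + 3 + 4 + 2 + 3 = 13
WMA = 5940 / 13 = 456.92

456.92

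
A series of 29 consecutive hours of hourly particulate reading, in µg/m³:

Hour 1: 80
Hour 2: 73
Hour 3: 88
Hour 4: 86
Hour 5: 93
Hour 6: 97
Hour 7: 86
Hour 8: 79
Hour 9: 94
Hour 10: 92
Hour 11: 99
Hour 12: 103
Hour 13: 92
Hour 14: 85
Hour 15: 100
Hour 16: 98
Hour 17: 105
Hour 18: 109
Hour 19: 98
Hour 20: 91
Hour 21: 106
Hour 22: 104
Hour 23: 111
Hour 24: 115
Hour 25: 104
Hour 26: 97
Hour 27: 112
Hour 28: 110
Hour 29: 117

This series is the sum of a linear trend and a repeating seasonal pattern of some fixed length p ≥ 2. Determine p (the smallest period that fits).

First differences y_{t+1} − y_t: -7, 15, -2, 7, 4, -11, -7, 15, -2, 7, 4, -11, -7, 15, …
The difference pattern repeats every 6 terms and not for any smaller step, so p = 6.

6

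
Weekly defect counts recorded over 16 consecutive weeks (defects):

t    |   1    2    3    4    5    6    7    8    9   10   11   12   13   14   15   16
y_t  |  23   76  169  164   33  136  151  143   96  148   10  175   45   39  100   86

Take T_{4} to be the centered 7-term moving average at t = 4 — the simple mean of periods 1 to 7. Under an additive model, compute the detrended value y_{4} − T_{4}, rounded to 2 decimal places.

56.57

Trend T_4 = (23 + 76 + 169 + 164 + 33 + 136 + 151) / 7 = 752/7 = 107.4286
Detrended value: 164 − 107.4286 = 56.57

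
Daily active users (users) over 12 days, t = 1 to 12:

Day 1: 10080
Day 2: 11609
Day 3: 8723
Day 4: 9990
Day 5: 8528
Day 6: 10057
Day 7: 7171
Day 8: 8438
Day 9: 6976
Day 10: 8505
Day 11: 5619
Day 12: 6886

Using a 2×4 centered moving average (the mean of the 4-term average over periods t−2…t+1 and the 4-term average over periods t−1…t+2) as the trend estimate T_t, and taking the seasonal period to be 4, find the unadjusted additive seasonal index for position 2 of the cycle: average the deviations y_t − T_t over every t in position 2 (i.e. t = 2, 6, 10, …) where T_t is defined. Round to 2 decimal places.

Season position 2 occurs at t = 6, 10 (where T_t is defined).
t=6: T_6 = 8742.5000; y_6 − T_6 = 10057 − 8742.5000 = 1314.5000
t=10: T_10 = 7190.5000; y_10 − T_10 = 8505 − 7190.5000 = 1314.5000
Mean deviation: (1314.5000 + 1314.5000) / 2 = 1314.50

1314.50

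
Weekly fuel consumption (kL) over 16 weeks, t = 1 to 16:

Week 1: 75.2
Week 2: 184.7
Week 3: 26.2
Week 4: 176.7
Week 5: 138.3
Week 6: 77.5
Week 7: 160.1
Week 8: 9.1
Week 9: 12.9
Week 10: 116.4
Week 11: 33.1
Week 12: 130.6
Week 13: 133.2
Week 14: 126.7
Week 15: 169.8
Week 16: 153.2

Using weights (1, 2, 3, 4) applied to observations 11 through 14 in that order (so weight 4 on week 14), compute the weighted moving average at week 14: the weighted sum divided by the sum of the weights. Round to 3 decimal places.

Weighted sum: 1·33.1 + 2·130.6 + 3·133.2 + 4·126.7 = 33.1 + 261.2 + 399.6 + 506.8 = 1200.7
Weight total: 1 + 2 + 3 + 4 = 10
WMA = 1200.7 / 10 = 120.070

120.070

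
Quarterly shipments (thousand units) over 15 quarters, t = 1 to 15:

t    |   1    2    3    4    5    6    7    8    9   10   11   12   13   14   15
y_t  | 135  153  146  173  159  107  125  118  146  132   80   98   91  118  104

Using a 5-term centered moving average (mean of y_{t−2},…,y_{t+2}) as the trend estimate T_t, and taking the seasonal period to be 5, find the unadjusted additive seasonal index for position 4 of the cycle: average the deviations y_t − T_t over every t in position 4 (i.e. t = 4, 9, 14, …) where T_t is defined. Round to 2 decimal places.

Season position 4 occurs at t = 4, 9 (where T_t is defined).
t=4: T_4 = 147.6000; y_4 − T_4 = 173 − 147.6000 = 25.4000
t=9: T_9 = 120.2000; y_9 − T_9 = 146 − 120.2000 = 25.8000
Mean deviation: (25.4000 + 25.8000) / 2 = 25.60

25.60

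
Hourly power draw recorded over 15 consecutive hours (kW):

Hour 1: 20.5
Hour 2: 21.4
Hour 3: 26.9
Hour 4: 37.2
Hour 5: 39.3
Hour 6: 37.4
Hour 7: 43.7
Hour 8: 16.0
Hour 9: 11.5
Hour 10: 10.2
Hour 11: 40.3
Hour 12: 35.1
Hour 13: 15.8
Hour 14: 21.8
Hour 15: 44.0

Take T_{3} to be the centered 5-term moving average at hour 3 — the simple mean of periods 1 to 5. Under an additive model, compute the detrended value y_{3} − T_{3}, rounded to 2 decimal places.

Trend T_3 = (20.5 + 21.4 + 26.9 + 37.2 + 39.3) / 5 = 145.3/5 = 29.0600
Detrended value: 26.9 − 29.0600 = -2.16

-2.16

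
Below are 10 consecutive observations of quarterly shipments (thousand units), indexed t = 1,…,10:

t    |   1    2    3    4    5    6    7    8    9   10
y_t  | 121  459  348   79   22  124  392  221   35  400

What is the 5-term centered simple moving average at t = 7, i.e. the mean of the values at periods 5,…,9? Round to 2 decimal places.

Sum of periods 5–9: 22 + 124 + 392 + 221 + 35 = 794
Divide by 5: 794 / 5 = 158.80

158.80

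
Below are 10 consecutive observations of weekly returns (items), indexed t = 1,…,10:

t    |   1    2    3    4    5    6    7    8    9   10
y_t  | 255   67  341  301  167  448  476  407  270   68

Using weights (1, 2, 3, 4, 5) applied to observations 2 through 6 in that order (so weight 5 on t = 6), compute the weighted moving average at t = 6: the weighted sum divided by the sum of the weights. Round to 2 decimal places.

304.00

Weighted sum: 1·67 + 2·341 + 3·301 + 4·167 + 5·448 = 67 + 682 + 903 + 668 + 2240 = 4560
Weight total: 1 + 2 + 3 + 4 + 5 = 15
WMA = 4560 / 15 = 304.00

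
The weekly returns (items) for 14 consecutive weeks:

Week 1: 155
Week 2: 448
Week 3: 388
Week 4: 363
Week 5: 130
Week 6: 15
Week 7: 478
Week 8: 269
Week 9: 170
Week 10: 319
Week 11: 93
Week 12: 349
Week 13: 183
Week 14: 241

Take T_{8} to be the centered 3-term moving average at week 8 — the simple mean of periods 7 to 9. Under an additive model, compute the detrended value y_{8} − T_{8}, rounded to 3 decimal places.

-36.667

Trend T_8 = (478 + 269 + 170) / 3 = 917/3 = 305.66667
Detrended value: 269 − 305.66667 = -36.667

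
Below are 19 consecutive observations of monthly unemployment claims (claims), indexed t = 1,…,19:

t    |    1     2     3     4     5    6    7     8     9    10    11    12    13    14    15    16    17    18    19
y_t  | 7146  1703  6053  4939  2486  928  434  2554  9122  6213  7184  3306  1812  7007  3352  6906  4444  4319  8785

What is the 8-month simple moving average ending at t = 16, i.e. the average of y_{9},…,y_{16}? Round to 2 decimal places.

5612.75

Sum of periods 9–16: 9122 + 6213 + 7184 + 3306 + 1812 + 7007 + 3352 + 6906 = 44902
Divide by 8: 44902 / 8 = 5612.75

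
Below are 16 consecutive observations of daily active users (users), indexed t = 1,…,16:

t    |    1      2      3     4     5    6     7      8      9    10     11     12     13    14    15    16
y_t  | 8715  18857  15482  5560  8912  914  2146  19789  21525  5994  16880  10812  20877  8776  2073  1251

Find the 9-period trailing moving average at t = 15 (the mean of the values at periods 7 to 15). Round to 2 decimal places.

12096.89

Sum of periods 7–15: 2146 + 19789 + 21525 + 5994 + 16880 + 10812 + 20877 + 8776 + 2073 = 108872
Divide by 9: 108872 / 9 = 12096.89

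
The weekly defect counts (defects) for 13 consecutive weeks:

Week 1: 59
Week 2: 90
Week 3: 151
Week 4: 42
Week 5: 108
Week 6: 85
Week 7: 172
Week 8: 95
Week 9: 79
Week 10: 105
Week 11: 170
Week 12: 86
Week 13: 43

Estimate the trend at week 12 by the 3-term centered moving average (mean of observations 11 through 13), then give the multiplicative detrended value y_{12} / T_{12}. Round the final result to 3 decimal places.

0.863

Trend T_12 = (170 + 86 + 43) / 3 = 299/3 = 99.66667
Ratio to trend: 86 / 99.66667 = 0.863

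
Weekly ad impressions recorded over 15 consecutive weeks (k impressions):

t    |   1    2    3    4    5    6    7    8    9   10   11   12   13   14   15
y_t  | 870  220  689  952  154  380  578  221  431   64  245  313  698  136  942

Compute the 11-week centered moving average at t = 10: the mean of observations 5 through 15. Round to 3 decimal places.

378.364

Sum of periods 5–15: 154 + 380 + 578 + 221 + 431 + 64 + 245 + 313 + 698 + 136 + 942 = 4162
Divide by 11: 4162 / 11 = 378.364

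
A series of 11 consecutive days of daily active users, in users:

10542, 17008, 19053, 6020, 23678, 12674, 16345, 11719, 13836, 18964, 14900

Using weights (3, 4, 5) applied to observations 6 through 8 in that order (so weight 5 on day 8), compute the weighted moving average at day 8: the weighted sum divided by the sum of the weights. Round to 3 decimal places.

13499.750

Weighted sum: 3·12674 + 4·16345 + 5·11719 = 38022 + 65380 + 58595 = 161997
Weight total: 3 + 4 + 5 = 12
WMA = 161997 / 12 = 13499.750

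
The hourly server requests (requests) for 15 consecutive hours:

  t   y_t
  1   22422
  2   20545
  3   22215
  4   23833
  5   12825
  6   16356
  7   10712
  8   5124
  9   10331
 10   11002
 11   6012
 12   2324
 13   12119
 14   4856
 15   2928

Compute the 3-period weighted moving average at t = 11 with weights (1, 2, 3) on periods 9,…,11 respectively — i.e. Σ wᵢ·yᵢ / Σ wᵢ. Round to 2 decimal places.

8395.17

Weighted sum: 1·10331 + 2·11002 + 3·6012 = 10331 + 22004 + 18036 = 50371
Weight total: 1 + 2 + 3 = 6
WMA = 50371 / 6 = 8395.17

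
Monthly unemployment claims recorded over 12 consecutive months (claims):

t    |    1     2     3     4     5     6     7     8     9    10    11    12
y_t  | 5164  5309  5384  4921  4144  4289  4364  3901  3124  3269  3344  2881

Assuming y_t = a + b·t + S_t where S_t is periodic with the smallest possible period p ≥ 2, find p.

4

First differences y_{t+1} − y_t: 145, 75, -463, -777, 145, 75, -463, -777, 145, 75, …
The difference pattern repeats every 4 terms and not for any smaller step, so p = 4.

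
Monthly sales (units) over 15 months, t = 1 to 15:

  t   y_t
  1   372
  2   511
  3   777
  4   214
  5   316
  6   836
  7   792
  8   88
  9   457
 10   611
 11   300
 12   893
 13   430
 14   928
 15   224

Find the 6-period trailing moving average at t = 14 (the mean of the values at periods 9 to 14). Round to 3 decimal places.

603.167

Sum of periods 9–14: 457 + 611 + 300 + 893 + 430 + 928 = 3619
Divide by 6: 3619 / 6 = 603.167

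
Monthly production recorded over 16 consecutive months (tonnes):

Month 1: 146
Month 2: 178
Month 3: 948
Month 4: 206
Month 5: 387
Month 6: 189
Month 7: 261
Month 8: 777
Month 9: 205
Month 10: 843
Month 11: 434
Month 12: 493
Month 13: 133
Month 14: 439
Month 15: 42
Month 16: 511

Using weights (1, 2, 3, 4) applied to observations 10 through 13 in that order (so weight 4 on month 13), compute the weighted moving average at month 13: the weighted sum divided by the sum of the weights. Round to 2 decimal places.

372.20

Weighted sum: 1·843 + 2·434 + 3·493 + 4·133 = 843 + 868 + 1479 + 532 = 3722
Weight total: 1 + 2 + 3 + 4 = 10
WMA = 3722 / 10 = 372.20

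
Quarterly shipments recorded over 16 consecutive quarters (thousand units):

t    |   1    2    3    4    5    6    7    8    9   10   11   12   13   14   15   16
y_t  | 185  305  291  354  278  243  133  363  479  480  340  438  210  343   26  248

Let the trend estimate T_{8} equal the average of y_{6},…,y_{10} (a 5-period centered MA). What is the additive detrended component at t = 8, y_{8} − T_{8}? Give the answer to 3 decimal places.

Trend T_8 = (243 + 133 + 363 + 479 + 480) / 5 = 1698/5 = 339.60000
Detrended value: 363 − 339.60000 = 23.400

23.400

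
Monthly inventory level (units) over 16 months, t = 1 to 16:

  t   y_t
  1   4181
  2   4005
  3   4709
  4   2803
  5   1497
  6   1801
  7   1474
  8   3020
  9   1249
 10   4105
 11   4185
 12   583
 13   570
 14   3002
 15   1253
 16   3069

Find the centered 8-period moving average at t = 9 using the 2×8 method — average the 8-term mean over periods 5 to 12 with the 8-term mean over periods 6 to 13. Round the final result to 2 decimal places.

2181.31

Sum over 5–12: 1497 + 1801 + 1474 + 3020 + 1249 + 4105 + 4185 + 583 = 17914
Sum over 6–13: 1801 + 1474 + 3020 + 1249 + 4105 + 4185 + 583 + 570 = 16987
CMA at t=9 = (17914 + 16987) / (2·8) = 34901 / 16 = 2181.31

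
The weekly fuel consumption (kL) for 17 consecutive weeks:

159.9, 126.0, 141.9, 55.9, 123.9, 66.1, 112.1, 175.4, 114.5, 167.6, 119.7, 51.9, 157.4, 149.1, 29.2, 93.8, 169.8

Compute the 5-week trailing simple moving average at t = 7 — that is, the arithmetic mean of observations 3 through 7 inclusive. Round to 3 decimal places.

Sum of periods 3–7: 141.9 + 55.9 + 123.9 + 66.1 + 112.1 = 499.9
Divide by 5: 499.9 / 5 = 99.980

99.980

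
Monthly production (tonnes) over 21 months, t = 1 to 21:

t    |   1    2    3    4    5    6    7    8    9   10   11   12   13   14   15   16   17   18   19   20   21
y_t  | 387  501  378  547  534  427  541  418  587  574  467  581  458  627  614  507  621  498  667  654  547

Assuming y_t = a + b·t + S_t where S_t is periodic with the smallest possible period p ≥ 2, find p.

First differences y_{t+1} − y_t: 114, -123, 169, -13, -107, 114, -123, 169, -13, -107, 114, -123, …
The difference pattern repeats every 5 terms and not for any smaller step, so p = 5.

5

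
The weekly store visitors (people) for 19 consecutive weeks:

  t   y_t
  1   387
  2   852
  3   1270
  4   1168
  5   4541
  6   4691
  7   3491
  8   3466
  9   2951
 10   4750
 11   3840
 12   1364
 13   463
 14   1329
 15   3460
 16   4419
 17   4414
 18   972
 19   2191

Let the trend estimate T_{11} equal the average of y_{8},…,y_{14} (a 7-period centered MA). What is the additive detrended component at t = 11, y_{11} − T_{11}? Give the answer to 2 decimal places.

1245.29

Trend T_11 = (3466 + 2951 + 4750 + 3840 + 1364 + 463 + 1329) / 7 = 18163/7 = 2594.7143
Detrended value: 3840 − 2594.7143 = 1245.29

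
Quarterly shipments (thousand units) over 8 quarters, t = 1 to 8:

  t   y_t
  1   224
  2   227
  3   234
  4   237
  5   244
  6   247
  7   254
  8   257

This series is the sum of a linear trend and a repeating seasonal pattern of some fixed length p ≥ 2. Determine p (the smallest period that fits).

2

First differences y_{t+1} − y_t: 3, 7, 3, 7, 3, 7, …
The difference pattern repeats every 2 terms and not for any smaller step, so p = 2.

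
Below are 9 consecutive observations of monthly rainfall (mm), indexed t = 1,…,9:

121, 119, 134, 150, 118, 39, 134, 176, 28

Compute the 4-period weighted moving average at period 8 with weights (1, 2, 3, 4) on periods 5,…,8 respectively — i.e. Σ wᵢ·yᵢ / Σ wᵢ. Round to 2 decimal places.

130.20

Weighted sum: 1·118 + 2·39 + 3·134 + 4·176 = 118 + 78 + 402 + 704 = 1302
Weight total: 1 + 2 + 3 + 4 = 10
WMA = 1302 / 10 = 130.20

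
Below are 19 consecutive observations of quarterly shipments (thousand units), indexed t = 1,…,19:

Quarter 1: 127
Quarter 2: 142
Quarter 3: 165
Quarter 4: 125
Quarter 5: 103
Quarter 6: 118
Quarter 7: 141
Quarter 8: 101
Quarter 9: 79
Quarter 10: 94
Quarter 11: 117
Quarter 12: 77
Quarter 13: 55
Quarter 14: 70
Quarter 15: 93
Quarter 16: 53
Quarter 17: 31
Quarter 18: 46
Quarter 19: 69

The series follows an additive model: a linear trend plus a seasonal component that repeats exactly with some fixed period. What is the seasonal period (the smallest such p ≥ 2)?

4

First differences y_{t+1} − y_t: 15, 23, -40, -22, 15, 23, -40, -22, 15, 23, …
The difference pattern repeats every 4 terms and not for any smaller step, so p = 4.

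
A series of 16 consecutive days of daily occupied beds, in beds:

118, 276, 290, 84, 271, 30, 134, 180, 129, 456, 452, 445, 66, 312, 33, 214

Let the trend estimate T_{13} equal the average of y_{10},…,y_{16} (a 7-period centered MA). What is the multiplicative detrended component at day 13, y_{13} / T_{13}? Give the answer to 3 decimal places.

0.234

Trend T_13 = (456 + 452 + 445 + 66 + 312 + 33 + 214) / 7 = 1978/7 = 282.57143
Ratio to trend: 66 / 282.57143 = 0.234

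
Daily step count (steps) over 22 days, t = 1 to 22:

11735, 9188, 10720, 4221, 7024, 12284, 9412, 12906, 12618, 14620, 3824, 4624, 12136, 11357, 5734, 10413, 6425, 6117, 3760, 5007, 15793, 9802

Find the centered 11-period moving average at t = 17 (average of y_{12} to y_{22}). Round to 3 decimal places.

8288.000

Sum of periods 12–22: 4624 + 12136 + 11357 + 5734 + 10413 + 6425 + 6117 + 3760 + 5007 + 15793 + 9802 = 91168
Divide by 11: 91168 / 11 = 8288.000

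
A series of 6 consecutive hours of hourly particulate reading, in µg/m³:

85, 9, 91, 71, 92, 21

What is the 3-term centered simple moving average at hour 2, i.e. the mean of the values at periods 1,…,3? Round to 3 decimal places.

61.667

Sum of periods 1–3: 85 + 9 + 91 = 185
Divide by 3: 185 / 3 = 61.667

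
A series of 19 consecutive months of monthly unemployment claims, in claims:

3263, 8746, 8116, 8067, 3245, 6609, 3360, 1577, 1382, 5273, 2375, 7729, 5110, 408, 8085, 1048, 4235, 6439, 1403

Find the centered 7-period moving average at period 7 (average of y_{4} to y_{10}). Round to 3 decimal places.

4216.143

Sum of periods 4–10: 8067 + 3245 + 6609 + 3360 + 1577 + 1382 + 5273 = 29513
Divide by 7: 29513 / 7 = 4216.143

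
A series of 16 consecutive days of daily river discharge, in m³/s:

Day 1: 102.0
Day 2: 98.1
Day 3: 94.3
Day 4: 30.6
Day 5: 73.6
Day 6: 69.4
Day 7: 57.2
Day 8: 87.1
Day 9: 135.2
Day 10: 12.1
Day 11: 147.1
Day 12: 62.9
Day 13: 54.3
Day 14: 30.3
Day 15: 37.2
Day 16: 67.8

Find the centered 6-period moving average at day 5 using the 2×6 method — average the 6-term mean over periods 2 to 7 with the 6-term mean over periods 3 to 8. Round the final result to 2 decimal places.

Sum over 2–7: 98.1 + 94.3 + 30.6 + 73.6 + 69.4 + 57.2 = 423.2
Sum over 3–8: 94.3 + 30.6 + 73.6 + 69.4 + 57.2 + 87.1 = 412.2
CMA at t=5 = (423.2 + 412.2) / (2·6) = 835.4 / 12 = 69.62

69.62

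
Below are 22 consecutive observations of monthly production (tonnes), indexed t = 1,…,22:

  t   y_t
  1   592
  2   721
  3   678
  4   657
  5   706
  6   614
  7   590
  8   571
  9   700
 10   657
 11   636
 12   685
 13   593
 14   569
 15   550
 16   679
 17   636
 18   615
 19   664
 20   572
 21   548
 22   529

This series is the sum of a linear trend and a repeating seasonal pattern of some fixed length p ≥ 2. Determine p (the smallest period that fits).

7

First differences y_{t+1} − y_t: 129, -43, -21, 49, -92, -24, -19, 129, -43, -21, 49, -92, -24, -19, 129, -43, …
The difference pattern repeats every 7 terms and not for any smaller step, so p = 7.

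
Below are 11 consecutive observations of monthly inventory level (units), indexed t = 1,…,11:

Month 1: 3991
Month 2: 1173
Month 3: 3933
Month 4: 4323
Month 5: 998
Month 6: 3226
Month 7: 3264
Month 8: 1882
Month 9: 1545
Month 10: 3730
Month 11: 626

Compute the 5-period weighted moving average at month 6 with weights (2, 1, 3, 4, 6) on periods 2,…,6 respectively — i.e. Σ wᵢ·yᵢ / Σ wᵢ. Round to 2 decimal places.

2662.25

Weighted sum: 2·1173 + 1·3933 + 3·4323 + 4·998 + 6·3226 = 2346 + 3933 + 12969 + 3992 + 19356 = 42596
Weight total: 2 + 1 + 3 + 4 + 6 = 16
WMA = 42596 / 16 = 2662.25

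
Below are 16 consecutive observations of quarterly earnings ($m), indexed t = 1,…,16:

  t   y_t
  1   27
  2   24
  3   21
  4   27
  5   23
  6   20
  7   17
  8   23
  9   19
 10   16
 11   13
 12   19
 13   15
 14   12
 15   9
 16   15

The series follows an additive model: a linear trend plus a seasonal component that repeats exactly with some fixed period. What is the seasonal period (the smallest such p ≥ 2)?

4

First differences y_{t+1} − y_t: -3, -3, 6, -4, -3, -3, 6, -4, -3, -3, …
The difference pattern repeats every 4 terms and not for any smaller step, so p = 4.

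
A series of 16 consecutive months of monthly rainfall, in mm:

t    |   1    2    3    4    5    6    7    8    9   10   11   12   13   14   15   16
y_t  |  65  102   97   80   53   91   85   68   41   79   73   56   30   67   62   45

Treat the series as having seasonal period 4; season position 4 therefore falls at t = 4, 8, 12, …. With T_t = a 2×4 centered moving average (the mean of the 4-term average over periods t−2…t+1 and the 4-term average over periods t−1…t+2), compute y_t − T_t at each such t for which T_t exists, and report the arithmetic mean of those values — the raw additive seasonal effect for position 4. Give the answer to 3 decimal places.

Season position 4 occurs at t = 4, 8, 12 (where T_t is defined).
t=4: T_4 = 81.62500; y_4 − T_4 = 80 − 81.62500 = -1.62500
t=8: T_8 = 69.75000; y_8 − T_8 = 68 − 69.75000 = -1.75000
t=12: T_12 = 58.00000; y_12 − T_12 = 56 − 58.00000 = -2.00000
Mean deviation: (-1.62500 + -1.75000 + -2.00000) / 3 = -1.792

-1.792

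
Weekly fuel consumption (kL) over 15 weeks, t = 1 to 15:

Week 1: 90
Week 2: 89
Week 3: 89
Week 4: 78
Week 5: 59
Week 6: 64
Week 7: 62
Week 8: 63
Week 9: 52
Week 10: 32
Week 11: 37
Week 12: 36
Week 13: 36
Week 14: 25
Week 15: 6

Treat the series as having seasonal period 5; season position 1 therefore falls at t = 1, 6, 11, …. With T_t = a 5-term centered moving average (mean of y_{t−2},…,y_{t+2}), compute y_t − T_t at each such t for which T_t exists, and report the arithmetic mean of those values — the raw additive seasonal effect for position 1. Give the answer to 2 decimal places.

-1.40

Season position 1 occurs at t = 6, 11 (where T_t is defined).
t=6: T_6 = 65.2000; y_6 − T_6 = 64 − 65.2000 = -1.2000
t=11: T_11 = 38.6000; y_11 − T_11 = 37 − 38.6000 = -1.6000
Mean deviation: (-1.2000 + -1.6000) / 2 = -1.40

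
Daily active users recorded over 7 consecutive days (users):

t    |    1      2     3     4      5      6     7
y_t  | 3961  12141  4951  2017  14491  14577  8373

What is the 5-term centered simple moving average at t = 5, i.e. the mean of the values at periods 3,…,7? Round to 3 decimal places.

8881.800

Sum of periods 3–7: 4951 + 2017 + 14491 + 14577 + 8373 = 44409
Divide by 5: 44409 / 5 = 8881.800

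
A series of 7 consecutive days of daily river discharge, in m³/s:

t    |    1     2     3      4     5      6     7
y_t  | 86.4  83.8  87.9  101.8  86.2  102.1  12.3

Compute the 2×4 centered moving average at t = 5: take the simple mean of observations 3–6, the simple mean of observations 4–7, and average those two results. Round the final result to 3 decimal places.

Sum over 3–6: 87.9 + 101.8 + 86.2 + 102.1 = 378.0
Sum over 4–7: 101.8 + 86.2 + 102.1 + 12.3 = 302.4
CMA at t=5 = (378.0 + 302.4) / (2·4) = 680.4 / 8 = 85.050

85.050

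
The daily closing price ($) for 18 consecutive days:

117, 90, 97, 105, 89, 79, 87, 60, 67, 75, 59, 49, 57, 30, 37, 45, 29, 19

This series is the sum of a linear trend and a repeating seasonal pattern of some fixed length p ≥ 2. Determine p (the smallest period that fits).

6

First differences y_{t+1} − y_t: -27, 7, 8, -16, -10, 8, -27, 7, 8, -16, -10, 8, -27, 7, …
The difference pattern repeats every 6 terms and not for any smaller step, so p = 6.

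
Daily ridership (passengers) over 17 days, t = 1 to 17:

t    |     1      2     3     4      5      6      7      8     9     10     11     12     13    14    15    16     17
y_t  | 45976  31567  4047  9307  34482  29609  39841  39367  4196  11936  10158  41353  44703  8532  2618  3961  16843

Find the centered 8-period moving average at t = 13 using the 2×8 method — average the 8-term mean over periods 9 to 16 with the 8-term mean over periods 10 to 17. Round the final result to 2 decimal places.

16722.56

Sum over 9–16: 4196 + 11936 + 10158 + 41353 + 44703 + 8532 + 2618 + 3961 = 127457
Sum over 10–17: 11936 + 10158 + 41353 + 44703 + 8532 + 2618 + 3961 + 16843 = 140104
CMA at t=13 = (127457 + 140104) / (2·8) = 267561 / 16 = 16722.56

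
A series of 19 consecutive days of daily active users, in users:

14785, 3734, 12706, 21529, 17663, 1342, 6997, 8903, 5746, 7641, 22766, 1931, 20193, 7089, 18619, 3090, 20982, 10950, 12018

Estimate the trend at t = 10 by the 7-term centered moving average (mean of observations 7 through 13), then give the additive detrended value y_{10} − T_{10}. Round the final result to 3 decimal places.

-2955.714

Trend T_10 = (6997 + 8903 + 5746 + 7641 + 22766 + 1931 + 20193) / 7 = 74177/7 = 10596.71429
Detrended value: 7641 − 10596.71429 = -2955.714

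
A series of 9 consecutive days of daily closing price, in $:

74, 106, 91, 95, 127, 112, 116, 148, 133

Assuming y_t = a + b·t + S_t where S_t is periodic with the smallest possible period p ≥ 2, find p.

First differences y_{t+1} − y_t: 32, -15, 4, 32, -15, 4, 32, -15, …
The difference pattern repeats every 3 terms and not for any smaller step, so p = 3.

3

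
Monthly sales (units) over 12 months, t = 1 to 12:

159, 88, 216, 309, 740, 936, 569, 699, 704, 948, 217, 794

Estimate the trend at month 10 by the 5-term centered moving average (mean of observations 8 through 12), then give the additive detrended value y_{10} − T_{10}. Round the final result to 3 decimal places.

Trend T_10 = (699 + 704 + 948 + 217 + 794) / 5 = 3362/5 = 672.40000
Detrended value: 948 − 672.40000 = 275.600

275.600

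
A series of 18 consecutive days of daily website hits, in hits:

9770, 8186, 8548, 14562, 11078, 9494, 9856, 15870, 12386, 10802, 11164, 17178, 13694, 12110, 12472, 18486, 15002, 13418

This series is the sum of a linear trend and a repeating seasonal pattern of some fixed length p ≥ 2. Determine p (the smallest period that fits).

First differences y_{t+1} − y_t: -1584, 362, 6014, -3484, -1584, 362, 6014, -3484, -1584, 362, …
The difference pattern repeats every 4 terms and not for any smaller step, so p = 4.

4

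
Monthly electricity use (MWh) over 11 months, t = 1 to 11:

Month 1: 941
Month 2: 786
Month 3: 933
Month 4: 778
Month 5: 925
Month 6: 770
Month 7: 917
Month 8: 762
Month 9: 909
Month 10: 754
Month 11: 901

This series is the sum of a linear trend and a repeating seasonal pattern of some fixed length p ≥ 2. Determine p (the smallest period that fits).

2

First differences y_{t+1} − y_t: -155, 147, -155, 147, -155, 147, …
The difference pattern repeats every 2 terms and not for any smaller step, so p = 2.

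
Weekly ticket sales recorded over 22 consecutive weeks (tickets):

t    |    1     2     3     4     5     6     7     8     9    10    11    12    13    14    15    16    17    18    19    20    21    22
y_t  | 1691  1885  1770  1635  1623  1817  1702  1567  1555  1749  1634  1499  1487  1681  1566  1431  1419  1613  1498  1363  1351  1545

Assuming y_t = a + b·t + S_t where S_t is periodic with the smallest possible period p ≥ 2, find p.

4

First differences y_{t+1} − y_t: 194, -115, -135, -12, 194, -115, -135, -12, 194, -115, …
The difference pattern repeats every 4 terms and not for any smaller step, so p = 4.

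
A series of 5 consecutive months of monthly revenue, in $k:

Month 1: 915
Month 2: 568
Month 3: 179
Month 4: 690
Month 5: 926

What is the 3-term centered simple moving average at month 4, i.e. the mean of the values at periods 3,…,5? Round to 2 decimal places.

598.33

Sum of periods 3–5: 179 + 690 + 926 = 1795
Divide by 3: 1795 / 3 = 598.33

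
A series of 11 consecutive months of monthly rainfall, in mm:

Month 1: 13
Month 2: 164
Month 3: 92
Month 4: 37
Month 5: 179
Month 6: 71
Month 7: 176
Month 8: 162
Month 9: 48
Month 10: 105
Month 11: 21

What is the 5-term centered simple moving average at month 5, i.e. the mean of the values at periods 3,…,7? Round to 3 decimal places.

Sum of periods 3–7: 92 + 37 + 179 + 71 + 176 = 555
Divide by 5: 555 / 5 = 111.000

111.000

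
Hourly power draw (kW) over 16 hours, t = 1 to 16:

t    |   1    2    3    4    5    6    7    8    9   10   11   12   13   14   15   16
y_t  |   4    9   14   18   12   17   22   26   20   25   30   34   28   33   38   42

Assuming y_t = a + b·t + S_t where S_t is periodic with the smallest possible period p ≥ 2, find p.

First differences y_{t+1} − y_t: 5, 5, 4, -6, 5, 5, 4, -6, 5, 5, …
The difference pattern repeats every 4 terms and not for any smaller step, so p = 4.

4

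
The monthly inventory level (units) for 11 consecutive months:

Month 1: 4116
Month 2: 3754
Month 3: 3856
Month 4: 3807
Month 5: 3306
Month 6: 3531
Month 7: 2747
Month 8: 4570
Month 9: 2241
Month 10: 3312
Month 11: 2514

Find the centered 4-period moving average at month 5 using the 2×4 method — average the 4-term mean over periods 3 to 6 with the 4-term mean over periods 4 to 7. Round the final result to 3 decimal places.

3486.375

Sum over 3–6: 3856 + 3807 + 3306 + 3531 = 14500
Sum over 4–7: 3807 + 3306 + 3531 + 2747 = 13391
CMA at t=5 = (14500 + 13391) / (2·4) = 27891 / 8 = 3486.375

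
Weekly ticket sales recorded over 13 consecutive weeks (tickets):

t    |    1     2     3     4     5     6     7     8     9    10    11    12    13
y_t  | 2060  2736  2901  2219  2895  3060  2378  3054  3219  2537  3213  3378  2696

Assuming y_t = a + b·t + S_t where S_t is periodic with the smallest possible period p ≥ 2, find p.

3

First differences y_{t+1} − y_t: 676, 165, -682, 676, 165, -682, 676, 165, …
The difference pattern repeats every 3 terms and not for any smaller step, so p = 3.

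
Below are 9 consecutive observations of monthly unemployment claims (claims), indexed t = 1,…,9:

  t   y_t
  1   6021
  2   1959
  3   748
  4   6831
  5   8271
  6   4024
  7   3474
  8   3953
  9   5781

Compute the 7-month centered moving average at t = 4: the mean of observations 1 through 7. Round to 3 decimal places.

4475.429

Sum of periods 1–7: 6021 + 1959 + 748 + 6831 + 8271 + 4024 + 3474 = 31328
Divide by 7: 31328 / 7 = 4475.429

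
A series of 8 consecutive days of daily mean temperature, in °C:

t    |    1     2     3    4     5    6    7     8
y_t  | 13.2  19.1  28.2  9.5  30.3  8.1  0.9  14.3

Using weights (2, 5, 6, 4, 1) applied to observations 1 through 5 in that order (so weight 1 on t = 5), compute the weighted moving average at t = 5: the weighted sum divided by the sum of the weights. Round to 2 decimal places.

19.97

Weighted sum: 2·13.2 + 5·19.1 + 6·28.2 + 4·9.5 + 1·30.3 = 26.4 + 95.5 + 169.2 + 38.0 + 30.3 = 359.4
Weight total: 2 + 5 + 6 + 4 + 1 = 18
WMA = 359.4 / 18 = 19.97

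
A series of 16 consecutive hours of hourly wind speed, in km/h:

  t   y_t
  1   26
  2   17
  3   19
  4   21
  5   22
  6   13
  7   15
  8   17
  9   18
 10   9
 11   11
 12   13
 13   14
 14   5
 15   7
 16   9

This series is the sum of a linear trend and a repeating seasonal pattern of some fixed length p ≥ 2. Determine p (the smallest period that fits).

4

First differences y_{t+1} − y_t: -9, 2, 2, 1, -9, 2, 2, 1, -9, 2, …
The difference pattern repeats every 4 terms and not for any smaller step, so p = 4.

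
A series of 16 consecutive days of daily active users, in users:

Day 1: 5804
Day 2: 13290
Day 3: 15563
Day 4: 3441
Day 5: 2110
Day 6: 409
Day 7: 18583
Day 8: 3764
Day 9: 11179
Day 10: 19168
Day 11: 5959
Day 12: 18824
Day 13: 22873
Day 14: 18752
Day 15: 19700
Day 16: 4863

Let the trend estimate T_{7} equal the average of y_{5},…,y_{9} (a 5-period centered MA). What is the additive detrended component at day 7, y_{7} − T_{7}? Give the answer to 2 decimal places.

11374.00

Trend T_7 = (2110 + 409 + 18583 + 3764 + 11179) / 5 = 36045/5 = 7209.0000
Detrended value: 18583 − 7209.0000 = 11374.00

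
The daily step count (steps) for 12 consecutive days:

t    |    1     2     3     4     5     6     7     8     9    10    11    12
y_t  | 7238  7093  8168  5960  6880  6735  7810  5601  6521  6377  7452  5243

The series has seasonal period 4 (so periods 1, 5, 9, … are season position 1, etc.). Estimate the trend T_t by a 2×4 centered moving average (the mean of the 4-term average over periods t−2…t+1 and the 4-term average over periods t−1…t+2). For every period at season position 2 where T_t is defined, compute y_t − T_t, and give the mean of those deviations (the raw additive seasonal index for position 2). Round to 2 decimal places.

-66.19

Season position 2 occurs at t = 6, 10 (where T_t is defined).
t=6: T_6 = 6801.3750; y_6 − T_6 = 6735 − 6801.3750 = -66.3750
t=10: T_10 = 6443.0000; y_10 − T_10 = 6377 − 6443.0000 = -66.0000
Mean deviation: (-66.3750 + -66.0000) / 2 = -66.19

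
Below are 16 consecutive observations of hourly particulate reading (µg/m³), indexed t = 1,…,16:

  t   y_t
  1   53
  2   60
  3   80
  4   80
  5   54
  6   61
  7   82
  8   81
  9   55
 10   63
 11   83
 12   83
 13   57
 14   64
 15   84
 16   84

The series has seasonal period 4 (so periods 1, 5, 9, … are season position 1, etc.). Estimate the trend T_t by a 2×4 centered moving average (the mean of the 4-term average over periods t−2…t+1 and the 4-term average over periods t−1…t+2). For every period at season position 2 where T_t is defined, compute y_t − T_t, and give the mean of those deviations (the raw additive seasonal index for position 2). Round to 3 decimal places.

-8.083

Season position 2 occurs at t = 6, 10, 14 (where T_t is defined).
t=6: T_6 = 69.37500; y_6 − T_6 = 61 − 69.37500 = -8.37500
t=10: T_10 = 70.75000; y_10 − T_10 = 63 − 70.75000 = -7.75000
t=14: T_14 = 72.12500; y_14 − T_14 = 64 − 72.12500 = -8.12500
Mean deviation: (-8.37500 + -7.75000 + -8.12500) / 3 = -8.083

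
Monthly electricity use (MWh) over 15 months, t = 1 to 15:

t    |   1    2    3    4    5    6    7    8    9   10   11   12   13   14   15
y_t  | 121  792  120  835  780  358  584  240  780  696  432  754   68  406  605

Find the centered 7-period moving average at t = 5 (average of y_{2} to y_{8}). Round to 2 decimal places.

529.86

Sum of periods 2–8: 792 + 120 + 835 + 780 + 358 + 584 + 240 = 3709
Divide by 7: 3709 / 7 = 529.86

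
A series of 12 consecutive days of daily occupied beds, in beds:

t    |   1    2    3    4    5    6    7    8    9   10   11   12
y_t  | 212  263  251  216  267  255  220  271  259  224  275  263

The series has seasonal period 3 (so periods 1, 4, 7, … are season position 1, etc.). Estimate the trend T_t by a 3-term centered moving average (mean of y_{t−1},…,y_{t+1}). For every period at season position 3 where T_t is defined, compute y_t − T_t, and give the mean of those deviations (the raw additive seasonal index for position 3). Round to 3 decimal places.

Season position 3 occurs at t = 3, 6, 9 (where T_t is defined).
t=3: T_3 = 243.33333; y_3 − T_3 = 251 − 243.33333 = 7.66667
t=6: T_6 = 247.33333; y_6 − T_6 = 255 − 247.33333 = 7.66667
t=9: T_9 = 251.33333; y_9 − T_9 = 259 − 251.33333 = 7.66667
Mean deviation: (7.66667 + 7.66667 + 7.66667) / 3 = 7.667

7.667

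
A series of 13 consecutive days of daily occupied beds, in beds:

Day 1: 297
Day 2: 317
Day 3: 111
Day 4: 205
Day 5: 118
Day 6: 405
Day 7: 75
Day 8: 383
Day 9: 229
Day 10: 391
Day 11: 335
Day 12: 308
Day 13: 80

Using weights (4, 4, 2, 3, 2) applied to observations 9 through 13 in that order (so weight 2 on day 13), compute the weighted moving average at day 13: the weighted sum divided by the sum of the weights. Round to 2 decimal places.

Weighted sum: 4·229 + 4·391 + 2·335 + 3·308 + 2·80 = 916 + 1564 + 670 + 924 + 160 = 4234
Weight total: 4 + 4 + 2 + 3 + 2 = 15
WMA = 4234 / 15 = 282.27

282.27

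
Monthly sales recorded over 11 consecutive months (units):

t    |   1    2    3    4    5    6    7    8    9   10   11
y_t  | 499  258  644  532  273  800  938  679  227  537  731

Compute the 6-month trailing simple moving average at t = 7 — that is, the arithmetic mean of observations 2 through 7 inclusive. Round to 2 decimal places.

574.17

Sum of periods 2–7: 258 + 644 + 532 + 273 + 800 + 938 = 3445
Divide by 6: 3445 / 6 = 574.17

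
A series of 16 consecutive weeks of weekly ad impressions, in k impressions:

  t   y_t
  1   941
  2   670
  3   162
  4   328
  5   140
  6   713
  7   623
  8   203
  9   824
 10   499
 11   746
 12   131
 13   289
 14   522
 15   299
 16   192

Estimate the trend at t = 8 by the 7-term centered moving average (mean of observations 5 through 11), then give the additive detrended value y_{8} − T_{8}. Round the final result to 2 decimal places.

-332.43

Trend T_8 = (140 + 713 + 623 + 203 + 824 + 499 + 746) / 7 = 3748/7 = 535.4286
Detrended value: 203 − 535.4286 = -332.43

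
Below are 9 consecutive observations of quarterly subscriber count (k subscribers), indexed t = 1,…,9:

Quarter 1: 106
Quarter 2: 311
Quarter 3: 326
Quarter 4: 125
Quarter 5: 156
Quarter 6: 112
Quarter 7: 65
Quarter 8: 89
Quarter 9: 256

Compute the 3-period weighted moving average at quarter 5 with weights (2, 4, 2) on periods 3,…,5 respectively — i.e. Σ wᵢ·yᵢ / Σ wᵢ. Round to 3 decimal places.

Weighted sum: 2·326 + 4·125 + 2·156 = 652 + 500 + 312 = 1464
Weight total: 2 + 4 + 2 = 8
WMA = 1464 / 8 = 183.000

183.000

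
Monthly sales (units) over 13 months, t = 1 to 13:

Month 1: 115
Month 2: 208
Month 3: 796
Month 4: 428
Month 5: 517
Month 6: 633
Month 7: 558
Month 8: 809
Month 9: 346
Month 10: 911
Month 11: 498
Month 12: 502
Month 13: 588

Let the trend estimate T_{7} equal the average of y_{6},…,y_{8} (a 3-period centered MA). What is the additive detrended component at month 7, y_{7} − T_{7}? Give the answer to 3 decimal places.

Trend T_7 = (633 + 558 + 809) / 3 = 2000/3 = 666.66667
Detrended value: 558 − 666.66667 = -108.667

-108.667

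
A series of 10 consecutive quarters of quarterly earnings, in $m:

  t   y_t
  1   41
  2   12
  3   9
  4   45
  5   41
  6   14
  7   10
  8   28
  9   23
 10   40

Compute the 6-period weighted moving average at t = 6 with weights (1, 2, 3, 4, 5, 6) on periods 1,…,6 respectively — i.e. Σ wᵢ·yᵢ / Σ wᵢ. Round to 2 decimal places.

26.71

Weighted sum: 1·41 + 2·12 + 3·9 + 4·45 + 5·41 + 6·14 = 41 + 24 + 27 + 180 + 205 + 84 = 561
Weight total: 1 + 2 + 3 + 4 + 5 + 6 = 21
WMA = 561 / 21 = 26.71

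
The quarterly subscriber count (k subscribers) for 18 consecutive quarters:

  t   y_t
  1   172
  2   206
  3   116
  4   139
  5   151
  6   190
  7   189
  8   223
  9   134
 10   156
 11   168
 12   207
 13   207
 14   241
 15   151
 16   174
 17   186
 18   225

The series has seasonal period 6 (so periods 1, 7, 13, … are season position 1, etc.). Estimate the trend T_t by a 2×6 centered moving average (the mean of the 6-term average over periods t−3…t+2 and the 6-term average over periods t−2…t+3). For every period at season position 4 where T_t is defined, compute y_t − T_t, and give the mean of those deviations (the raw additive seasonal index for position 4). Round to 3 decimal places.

-24.875

Season position 4 occurs at t = 4, 10 (where T_t is defined).
t=4: T_4 = 163.75000; y_4 − T_4 = 139 − 163.75000 = -24.75000
t=10: T_10 = 181.00000; y_10 − T_10 = 156 − 181.00000 = -25.00000
Mean deviation: (-24.75000 + -25.00000) / 2 = -24.875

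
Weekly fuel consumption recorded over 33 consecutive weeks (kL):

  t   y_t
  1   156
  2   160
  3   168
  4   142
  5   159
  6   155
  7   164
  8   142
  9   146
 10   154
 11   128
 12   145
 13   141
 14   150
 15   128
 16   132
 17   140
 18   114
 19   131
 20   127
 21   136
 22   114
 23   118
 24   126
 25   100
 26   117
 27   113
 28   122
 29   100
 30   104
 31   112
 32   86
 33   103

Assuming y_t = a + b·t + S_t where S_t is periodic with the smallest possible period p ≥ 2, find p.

7

First differences y_{t+1} − y_t: 4, 8, -26, 17, -4, 9, -22, 4, 8, -26, 17, -4, 9, -22, 4, 8, …
The difference pattern repeats every 7 terms and not for any smaller step, so p = 7.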